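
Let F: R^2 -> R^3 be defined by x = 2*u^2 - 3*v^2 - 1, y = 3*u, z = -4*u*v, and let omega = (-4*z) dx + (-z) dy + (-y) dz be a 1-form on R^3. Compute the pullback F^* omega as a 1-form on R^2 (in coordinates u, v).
F^* omega = (8*u*v*(8*u + 3)) du + (12*u*(u - 8*v^2)) dv

Using F^*(f dg) = (f ∘ F) d(g ∘ F), substitute each coordinate x_i by F_i(u, v) in f_i, and replace dx_i by d F_i = (∂F_i/∂u) du + (∂F_i/∂v) dv.
  For the x component: f_1(F) = 16*u*v; d F_1 = (4*u) du + (-6*v) dv
  For the y component: f_2(F) = 4*u*v; d F_2 = (3) du + (0) dv
  For the z component: f_3(F) = -3*u; d F_3 = (-4*v) du + (-4*u) dv
Combining and collecting du, dv coefficients:
  coeff of du: 8*u*v*(8*u + 3)
  coeff of dv: 12*u*(u - 8*v^2)
F^* omega = (8*u*v*(8*u + 3)) du + (12*u*(u - 8*v^2)) dv.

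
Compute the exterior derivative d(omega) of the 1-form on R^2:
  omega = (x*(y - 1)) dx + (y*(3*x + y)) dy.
d(omega) = (-x + 3*y) dx ∧ dy

For a 1-form omega = sum_i f_i dx_i, the exterior derivative is
  d(omega) = sum_{i < j} (∂f_j/∂x_i - ∂f_i/∂x_j) dx_i ∧ dx_j.
  coefficient of dx ∧ dy: ∂f_2/∂x - ∂f_1/∂y = ∂(y*(3*x + y))/∂x - ∂(x*(y - 1))/∂y = -x + 3*y
Assembling: d(omega) = (-x + 3*y) dx ∧ dy.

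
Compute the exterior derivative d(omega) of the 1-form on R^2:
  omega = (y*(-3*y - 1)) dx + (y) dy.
d(omega) = (6*y + 1) dx ∧ dy

For a 1-form omega = sum_i f_i dx_i, the exterior derivative is
  d(omega) = sum_{i < j} (∂f_j/∂x_i - ∂f_i/∂x_j) dx_i ∧ dx_j.
  coefficient of dx ∧ dy: ∂f_2/∂x - ∂f_1/∂y = ∂(y)/∂x - ∂(y*(-3*y - 1))/∂y = 6*y + 1
Assembling: d(omega) = (6*y + 1) dx ∧ dy.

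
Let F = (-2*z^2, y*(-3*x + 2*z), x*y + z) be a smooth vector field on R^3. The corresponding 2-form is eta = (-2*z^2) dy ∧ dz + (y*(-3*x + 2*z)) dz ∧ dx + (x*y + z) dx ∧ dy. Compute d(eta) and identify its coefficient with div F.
d(eta) = (-3*x + 2*z + 1) dx ∧ dy ∧ dz; div F = -3*x + 2*z + 1

For a 2-form in R^3 of the form above, applying d gives a 3-form with coefficient ∂P/∂x + ∂Q/∂y + ∂R/∂z:
  ∂P/∂x = 0
  ∂Q/∂y = -3*x + 2*z
  ∂R/∂z = 1
Sum = -3*x + 2*z + 1, which is exactly div F.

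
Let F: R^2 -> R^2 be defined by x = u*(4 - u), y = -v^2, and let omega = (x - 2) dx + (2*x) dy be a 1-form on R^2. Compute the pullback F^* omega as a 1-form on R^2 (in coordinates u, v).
F^* omega = (2*u^3 - 12*u^2 + 20*u - 8) du + (4*u*v*(u - 4)) dv

Using F^*(f dg) = (f ∘ F) d(g ∘ F), substitute each coordinate x_i by F_i(u, v) in f_i, and replace dx_i by d F_i = (∂F_i/∂u) du + (∂F_i/∂v) dv.
  For the x component: f_1(F) = -u^2 + 4*u - 2; d F_1 = (4 - 2*u) du + (0) dv
  For the y component: f_2(F) = 2*u*(4 - u); d F_2 = (0) du + (-2*v) dv
Combining and collecting du, dv coefficients:
  coeff of du: 2*u^3 - 12*u^2 + 20*u - 8
  coeff of dv: 4*u*v*(u - 4)
F^* omega = (2*u^3 - 12*u^2 + 20*u - 8) du + (4*u*v*(u - 4)) dv.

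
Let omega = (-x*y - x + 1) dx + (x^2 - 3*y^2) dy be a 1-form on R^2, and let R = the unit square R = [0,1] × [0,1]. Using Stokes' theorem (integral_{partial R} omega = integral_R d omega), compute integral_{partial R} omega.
integral_(partial R) omega = 3/2

Stokes: integral_partial_R omega = integral_R d omega with d omega = (∂Q/∂x - ∂P/∂y) dx ∧ dy.
  ∂Q/∂x = 2*x
  ∂P/∂y = -x
  integrand = ∂Q/∂x - ∂P/∂y = 3*x.
Integrating over R: integral_0^1 integral_0^1 (3*x) dx dy = 3/2.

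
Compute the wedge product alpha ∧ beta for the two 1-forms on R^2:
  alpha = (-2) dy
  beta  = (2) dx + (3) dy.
alpha ∧ beta = (4) dx ∧ dy

Distribute the wedge, using dx_i ∧ dx_j = -dx_j ∧ dx_i and dx_i ∧ dx_i = 0. For each pair (i, j) with i < j, the coefficient of dx_i ∧ dx_j in alpha ∧ beta is (alpha_i * beta_j - alpha_j * beta_i). Collecting: alpha ∧ beta = (4) dx ∧ dy.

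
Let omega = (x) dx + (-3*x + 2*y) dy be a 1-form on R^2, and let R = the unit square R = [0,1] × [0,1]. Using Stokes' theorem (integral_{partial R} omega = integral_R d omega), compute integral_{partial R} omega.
integral_(partial R) omega = -3

Stokes: integral_partial_R omega = integral_R d omega with d omega = (∂Q/∂x - ∂P/∂y) dx ∧ dy.
  ∂Q/∂x = -3
  ∂P/∂y = 0
  integrand = ∂Q/∂x - ∂P/∂y = -3.
Integrating over R: integral_0^1 integral_0^1 (-3) dx dy = -3.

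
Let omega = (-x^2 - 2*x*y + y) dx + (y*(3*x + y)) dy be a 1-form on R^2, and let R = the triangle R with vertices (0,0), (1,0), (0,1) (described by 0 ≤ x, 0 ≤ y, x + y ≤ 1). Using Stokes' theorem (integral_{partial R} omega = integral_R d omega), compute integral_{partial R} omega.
integral_(partial R) omega = 1/3

Stokes: integral_partial_R omega = integral_R d omega with d omega = (∂Q/∂x - ∂P/∂y) dx ∧ dy.
  ∂Q/∂x = 3*y
  ∂P/∂y = 1 - 2*x
  integrand = ∂Q/∂x - ∂P/∂y = 2*x + 3*y - 1.
Integrating over R: integral_0^1 integral_0^{1-x} (2*x + 3*y - 1) dy dx = 1/3.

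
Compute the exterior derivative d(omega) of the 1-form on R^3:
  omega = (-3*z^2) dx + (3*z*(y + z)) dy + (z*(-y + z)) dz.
d(omega) = (6*z) dx ∧ dz + (-3*y - 7*z) dy ∧ dz

For a 1-form omega = sum_i f_i dx_i, the exterior derivative is
  d(omega) = sum_{i < j} (∂f_j/∂x_i - ∂f_i/∂x_j) dx_i ∧ dx_j.
  coefficient of dx ∧ dz: ∂f_3/∂x - ∂f_1/∂z = ∂(z*(-y + z))/∂x - ∂(-3*z^2)/∂z = 6*z
  coefficient of dy ∧ dz: ∂f_3/∂y - ∂f_2/∂z = ∂(z*(-y + z))/∂y - ∂(3*z*(y + z))/∂z = -3*y - 7*z
Assembling: d(omega) = (6*z) dx ∧ dz + (-3*y - 7*z) dy ∧ dz.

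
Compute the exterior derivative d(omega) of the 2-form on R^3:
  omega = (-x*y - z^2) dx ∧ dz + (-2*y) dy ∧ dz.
d(omega) = (x) dx ∧ dy ∧ dz

For a 2-form omega = sum_{i<j} g_{ij} dx_i ∧ dx_j, the exterior derivative is
  d(omega) = sum_{i<j} d(g_{ij}) ∧ dx_i ∧ dx_j = sum_{i<j, k} (∂g_{ij}/∂x_k) dx_k ∧ dx_i ∧ dx_j.
Expand each term, using dx_k ∧ dx_i ∧ dx_j = sgn(permutation) dx_{(a)} ∧ dx_{(b)} ∧ dx_{(c)} with (a < b < c) sorted:
  d(-x*y - z^2) includes (∂/∂y)(-x*y - z^2) dy = (-x) dy, which multiplied by dx ∧ dz gives (x) dx ∧ dy ∧ dz
Collecting like 3-forms: d(omega) = (x) dx ∧ dy ∧ dz.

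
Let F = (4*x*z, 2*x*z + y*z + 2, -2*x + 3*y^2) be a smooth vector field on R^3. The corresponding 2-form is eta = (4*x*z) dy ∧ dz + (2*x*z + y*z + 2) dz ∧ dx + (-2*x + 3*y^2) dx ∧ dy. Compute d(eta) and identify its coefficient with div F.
d(eta) = (5*z) dx ∧ dy ∧ dz; div F = 5*z

For a 2-form in R^3 of the form above, applying d gives a 3-form with coefficient ∂P/∂x + ∂Q/∂y + ∂R/∂z:
  ∂P/∂x = 4*z
  ∂Q/∂y = z
  ∂R/∂z = 0
Sum = 5*z, which is exactly div F.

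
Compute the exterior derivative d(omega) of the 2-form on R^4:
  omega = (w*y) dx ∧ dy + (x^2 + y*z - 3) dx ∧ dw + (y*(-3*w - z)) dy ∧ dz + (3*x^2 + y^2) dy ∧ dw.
d(omega) = (6*x + y - z) dx ∧ dy ∧ dw + (-y) dx ∧ dz ∧ dw + (-3*y) dy ∧ dz ∧ dw

For a 2-form omega = sum_{i<j} g_{ij} dx_i ∧ dx_j, the exterior derivative is
  d(omega) = sum_{i<j} d(g_{ij}) ∧ dx_i ∧ dx_j = sum_{i<j, k} (∂g_{ij}/∂x_k) dx_k ∧ dx_i ∧ dx_j.
Expand each term, using dx_k ∧ dx_i ∧ dx_j = sgn(permutation) dx_{(a)} ∧ dx_{(b)} ∧ dx_{(c)} with (a < b < c) sorted:
  d(w*y) includes (∂/∂w)(w*y) dw = (y) dw, which multiplied by dx ∧ dy gives (y) dx ∧ dy ∧ dw
  d(x^2 + y*z - 3) includes (∂/∂y)(x^2 + y*z - 3) dy = (z) dy, which multiplied by dx ∧ dw gives (-z) dx ∧ dy ∧ dw
  d(x^2 + y*z - 3) includes (∂/∂z)(x^2 + y*z - 3) dz = (y) dz, which multiplied by dx ∧ dw gives (-y) dx ∧ dz ∧ dw
  d(y*(-3*w - z)) includes (∂/∂w)(y*(-3*w - z)) dw = (-3*y) dw, which multiplied by dy ∧ dz gives (-3*y) dy ∧ dz ∧ dw
  d(3*x^2 + y^2) includes (∂/∂x)(3*x^2 + y^2) dx = (6*x) dx, which multiplied by dy ∧ dw gives (6*x) dx ∧ dy ∧ dw
Collecting like 3-forms: d(omega) = (6*x + y - z) dx ∧ dy ∧ dw + (-y) dx ∧ dz ∧ dw + (-3*y) dy ∧ dz ∧ dw.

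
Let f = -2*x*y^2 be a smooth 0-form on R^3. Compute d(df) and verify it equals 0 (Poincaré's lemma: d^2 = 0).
d(df) = 0

Step 1: df = sum_i (∂f/∂x_i) dx_i = (-2*y^2) dx + (-4*x*y) dy + (0) dz.
Step 2: Apply d again. Using the 1-form formula, the coefficient of dx ∧ dy in d(df) is ∂^2 f/∂x ∂y - ∂^2 f/∂y ∂x = (-4*y) - (-4*y) = 0 (equality of mixed partials for smooth f).
Similarly for dx ∧ dz and dy ∧ dz — all coefficients vanish. So d(df) = 0.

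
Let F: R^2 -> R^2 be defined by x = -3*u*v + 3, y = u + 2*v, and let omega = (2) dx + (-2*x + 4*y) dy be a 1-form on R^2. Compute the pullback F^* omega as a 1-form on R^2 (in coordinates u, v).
F^* omega = (6*u*v + 4*u + 2*v - 6) du + (12*u*v + 2*u + 16*v - 12) dv

Using F^*(f dg) = (f ∘ F) d(g ∘ F), substitute each coordinate x_i by F_i(u, v) in f_i, and replace dx_i by d F_i = (∂F_i/∂u) du + (∂F_i/∂v) dv.
  For the x component: f_1(F) = 2; d F_1 = (-3*v) du + (-3*u) dv
  For the y component: f_2(F) = 6*u*v + 4*u + 8*v - 6; d F_2 = (1) du + (2) dv
Combining and collecting du, dv coefficients:
  coeff of du: 6*u*v + 4*u + 2*v - 6
  coeff of dv: 12*u*v + 2*u + 16*v - 12
F^* omega = (6*u*v + 4*u + 2*v - 6) du + (12*u*v + 2*u + 16*v - 12) dv.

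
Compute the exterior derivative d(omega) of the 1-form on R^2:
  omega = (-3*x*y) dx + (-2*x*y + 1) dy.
d(omega) = (3*x - 2*y) dx ∧ dy

For a 1-form omega = sum_i f_i dx_i, the exterior derivative is
  d(omega) = sum_{i < j} (∂f_j/∂x_i - ∂f_i/∂x_j) dx_i ∧ dx_j.
  coefficient of dx ∧ dy: ∂f_2/∂x - ∂f_1/∂y = ∂(-2*x*y + 1)/∂x - ∂(-3*x*y)/∂y = 3*x - 2*y
Assembling: d(omega) = (3*x - 2*y) dx ∧ dy.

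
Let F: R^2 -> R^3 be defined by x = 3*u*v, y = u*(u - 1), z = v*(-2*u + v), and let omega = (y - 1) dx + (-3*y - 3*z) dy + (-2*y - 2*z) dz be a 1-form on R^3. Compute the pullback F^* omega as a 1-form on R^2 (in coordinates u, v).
F^* omega = (-6*u^3 + 19*u^2*v + 9*u^2 - 14*u*v^2 - 13*u*v - 3*u + 4*v^3 + 3*v^2 - 3*v) du + (7*u^3 - 12*u^2*v - 7*u^2 + 12*u*v^2 + 4*u*v - 3*u - 4*v^3) dv

Using F^*(f dg) = (f ∘ F) d(g ∘ F), substitute each coordinate x_i by F_i(u, v) in f_i, and replace dx_i by d F_i = (∂F_i/∂u) du + (∂F_i/∂v) dv.
  For the x component: f_1(F) = u^2 - u - 1; d F_1 = (3*v) du + (3*u) dv
  For the y component: f_2(F) = -3*u^2 + 6*u*v + 3*u - 3*v^2; d F_2 = (2*u - 1) du + (0) dv
  For the z component: f_3(F) = -2*u^2 + 4*u*v + 2*u - 2*v^2; d F_3 = (-2*v) du + (-2*u + 2*v) dv
Combining and collecting du, dv coefficients:
  coeff of du: -6*u^3 + 19*u^2*v + 9*u^2 - 14*u*v^2 - 13*u*v - 3*u + 4*v^3 + 3*v^2 - 3*v
  coeff of dv: 7*u^3 - 12*u^2*v - 7*u^2 + 12*u*v^2 + 4*u*v - 3*u - 4*v^3
F^* omega = (-6*u^3 + 19*u^2*v + 9*u^2 - 14*u*v^2 - 13*u*v - 3*u + 4*v^3 + 3*v^2 - 3*v) du + (7*u^3 - 12*u^2*v - 7*u^2 + 12*u*v^2 + 4*u*v - 3*u - 4*v^3) dv.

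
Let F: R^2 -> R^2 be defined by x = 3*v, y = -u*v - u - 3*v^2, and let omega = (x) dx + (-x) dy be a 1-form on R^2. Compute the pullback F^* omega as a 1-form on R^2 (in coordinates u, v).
F^* omega = (3*v*(v + 1)) du + (3*v*(u + 6*v + 3)) dv

Using F^*(f dg) = (f ∘ F) d(g ∘ F), substitute each coordinate x_i by F_i(u, v) in f_i, and replace dx_i by d F_i = (∂F_i/∂u) du + (∂F_i/∂v) dv.
  For the x component: f_1(F) = 3*v; d F_1 = (0) du + (3) dv
  For the y component: f_2(F) = -3*v; d F_2 = (-v - 1) du + (-u - 6*v) dv
Combining and collecting du, dv coefficients:
  coeff of du: 3*v*(v + 1)
  coeff of dv: 3*v*(u + 6*v + 3)
F^* omega = (3*v*(v + 1)) du + (3*v*(u + 6*v + 3)) dv.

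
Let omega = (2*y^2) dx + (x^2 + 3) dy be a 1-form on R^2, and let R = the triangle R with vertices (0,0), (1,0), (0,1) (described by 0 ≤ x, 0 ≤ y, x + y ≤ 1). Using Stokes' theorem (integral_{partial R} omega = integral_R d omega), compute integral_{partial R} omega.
integral_(partial R) omega = -1/3

Stokes: integral_partial_R omega = integral_R d omega with d omega = (∂Q/∂x - ∂P/∂y) dx ∧ dy.
  ∂Q/∂x = 2*x
  ∂P/∂y = 4*y
  integrand = ∂Q/∂x - ∂P/∂y = 2*x - 4*y.
Integrating over R: integral_0^1 integral_0^{1-x} (2*x - 4*y) dy dx = -1/3.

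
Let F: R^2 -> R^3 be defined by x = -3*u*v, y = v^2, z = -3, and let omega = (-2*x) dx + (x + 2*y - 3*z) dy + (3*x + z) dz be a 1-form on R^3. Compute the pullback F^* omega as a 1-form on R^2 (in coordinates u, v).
F^* omega = (-18*u*v^2) du + (2*v*(-9*u^2 - 3*u*v + 2*v^2 + 9)) dv

Using F^*(f dg) = (f ∘ F) d(g ∘ F), substitute each coordinate x_i by F_i(u, v) in f_i, and replace dx_i by d F_i = (∂F_i/∂u) du + (∂F_i/∂v) dv.
  For the x component: f_1(F) = 6*u*v; d F_1 = (-3*v) du + (-3*u) dv
  For the y component: f_2(F) = -3*u*v + 2*v^2 + 9; d F_2 = (0) du + (2*v) dv
  For the z component: f_3(F) = -9*u*v - 3; d F_3 = (0) du + (0) dv
Combining and collecting du, dv coefficients:
  coeff of du: -18*u*v^2
  coeff of dv: 2*v*(-9*u^2 - 3*u*v + 2*v^2 + 9)
F^* omega = (-18*u*v^2) du + (2*v*(-9*u^2 - 3*u*v + 2*v^2 + 9)) dv.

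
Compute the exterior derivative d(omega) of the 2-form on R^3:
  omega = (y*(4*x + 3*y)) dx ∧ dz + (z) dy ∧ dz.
d(omega) = (-4*x - 6*y) dx ∧ dy ∧ dz

For a 2-form omega = sum_{i<j} g_{ij} dx_i ∧ dx_j, the exterior derivative is
  d(omega) = sum_{i<j} d(g_{ij}) ∧ dx_i ∧ dx_j = sum_{i<j, k} (∂g_{ij}/∂x_k) dx_k ∧ dx_i ∧ dx_j.
Expand each term, using dx_k ∧ dx_i ∧ dx_j = sgn(permutation) dx_{(a)} ∧ dx_{(b)} ∧ dx_{(c)} with (a < b < c) sorted:
  d(y*(4*x + 3*y)) includes (∂/∂y)(y*(4*x + 3*y)) dy = (4*x + 6*y) dy, which multiplied by dx ∧ dz gives (-4*x - 6*y) dx ∧ dy ∧ dz
Collecting like 3-forms: d(omega) = (-4*x - 6*y) dx ∧ dy ∧ dz.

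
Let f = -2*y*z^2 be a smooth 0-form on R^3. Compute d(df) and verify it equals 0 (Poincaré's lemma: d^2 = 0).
d(df) = 0

Step 1: df = sum_i (∂f/∂x_i) dx_i = (0) dx + (-2*z^2) dy + (-4*y*z) dz.
Step 2: Apply d again. Using the 1-form formula, the coefficient of dx ∧ dy in d(df) is ∂^2 f/∂x ∂y - ∂^2 f/∂y ∂x = (0) - (0) = 0 (equality of mixed partials for smooth f).
Similarly for dx ∧ dz and dy ∧ dz — all coefficients vanish. So d(df) = 0.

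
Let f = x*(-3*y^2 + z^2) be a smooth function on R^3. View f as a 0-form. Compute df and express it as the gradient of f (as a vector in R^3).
df = (-3*y^2 + z^2) dx + (-6*x*y) dy + (2*x*z) dz; grad f = (-3*y^2 + z^2, -6*x*y, 2*x*z)

For a 0-form f, d f = (∂f/∂x) dx + (∂f/∂y) dy + (∂f/∂z) dz. The components of the vector representation are exactly the entries of grad f in Cartesian coordinates:
  ∂f/∂x = -3*y^2 + z^2
  ∂f/∂y = -6*x*y
  ∂f/∂z = 2*x*z.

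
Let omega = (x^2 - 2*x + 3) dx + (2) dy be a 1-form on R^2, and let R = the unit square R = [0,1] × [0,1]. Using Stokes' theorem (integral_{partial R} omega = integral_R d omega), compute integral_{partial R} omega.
integral_(partial R) omega = 0

Stokes: integral_partial_R omega = integral_R d omega with d omega = (∂Q/∂x - ∂P/∂y) dx ∧ dy.
  ∂Q/∂x = 0
  ∂P/∂y = 0
  integrand = ∂Q/∂x - ∂P/∂y = 0.
Integrating over R: integral_0^1 integral_0^1 (0) dx dy = 0.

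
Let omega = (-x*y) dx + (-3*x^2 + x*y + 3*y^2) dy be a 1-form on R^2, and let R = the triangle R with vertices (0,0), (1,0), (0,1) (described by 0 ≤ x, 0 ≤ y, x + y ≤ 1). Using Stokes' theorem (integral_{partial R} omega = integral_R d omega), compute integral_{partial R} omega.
integral_(partial R) omega = -2/3

Stokes: integral_partial_R omega = integral_R d omega with d omega = (∂Q/∂x - ∂P/∂y) dx ∧ dy.
  ∂Q/∂x = -6*x + y
  ∂P/∂y = -x
  integrand = ∂Q/∂x - ∂P/∂y = -5*x + y.
Integrating over R: integral_0^1 integral_0^{1-x} (-5*x + y) dy dx = -2/3.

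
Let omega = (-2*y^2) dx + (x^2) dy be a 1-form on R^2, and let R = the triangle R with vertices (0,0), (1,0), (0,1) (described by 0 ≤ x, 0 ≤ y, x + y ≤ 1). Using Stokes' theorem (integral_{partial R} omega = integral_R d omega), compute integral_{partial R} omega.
integral_(partial R) omega = 1

Stokes: integral_partial_R omega = integral_R d omega with d omega = (∂Q/∂x - ∂P/∂y) dx ∧ dy.
  ∂Q/∂x = 2*x
  ∂P/∂y = -4*y
  integrand = ∂Q/∂x - ∂P/∂y = 2*x + 4*y.
Integrating over R: integral_0^1 integral_0^{1-x} (2*x + 4*y) dy dx = 1.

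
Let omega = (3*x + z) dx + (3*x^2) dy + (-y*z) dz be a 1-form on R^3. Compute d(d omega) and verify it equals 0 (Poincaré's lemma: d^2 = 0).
d(d omega) = 0

Step 1: d omega = sum_{i<j} (∂f_j/∂x_i - ∂f_i/∂x_j) dx_i ∧ dx_j:
  coeff of dx ∧ dy: 6*x
  coeff of dx ∧ dz: -1
  coeff of dy ∧ dz: -z
Step 2: Apply d again to each 2-form coefficient. The only possible 3-form in R^3 is dx ∧ dy ∧ dz, with coefficient
  ∂(coeff of dy∧dz)/∂x - ∂(coeff of dx∧dz)/∂y + ∂(coeff of dx∧dy)/∂z
  = ∂/∂x (-z) - ∂/∂y (-1) + ∂/∂z (6*x).
Each of these terms simplifies to sums of mixed partials that cancel in pairs. The result is 0 (by equality of mixed partials for smooth functions — Schwarz / Clairaut).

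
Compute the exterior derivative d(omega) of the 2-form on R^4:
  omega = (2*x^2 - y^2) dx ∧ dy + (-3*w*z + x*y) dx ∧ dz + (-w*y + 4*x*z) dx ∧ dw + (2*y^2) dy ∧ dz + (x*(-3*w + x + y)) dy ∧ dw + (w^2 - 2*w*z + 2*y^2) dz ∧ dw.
d(omega) = (-x) dx ∧ dy ∧ dz + (-4*x - 3*z) dx ∧ dz ∧ dw + (-2*w + 2*x + y) dx ∧ dy ∧ dw + (4*y) dy ∧ dz ∧ dw

For a 2-form omega = sum_{i<j} g_{ij} dx_i ∧ dx_j, the exterior derivative is
  d(omega) = sum_{i<j} d(g_{ij}) ∧ dx_i ∧ dx_j = sum_{i<j, k} (∂g_{ij}/∂x_k) dx_k ∧ dx_i ∧ dx_j.
Expand each term, using dx_k ∧ dx_i ∧ dx_j = sgn(permutation) dx_{(a)} ∧ dx_{(b)} ∧ dx_{(c)} with (a < b < c) sorted:
  d(-3*w*z + x*y) includes (∂/∂y)(-3*w*z + x*y) dy = (x) dy, which multiplied by dx ∧ dz gives (-x) dx ∧ dy ∧ dz
  d(-3*w*z + x*y) includes (∂/∂w)(-3*w*z + x*y) dw = (-3*z) dw, which multiplied by dx ∧ dz gives (-3*z) dx ∧ dz ∧ dw
  d(-w*y + 4*x*z) includes (∂/∂y)(-w*y + 4*x*z) dy = (-w) dy, which multiplied by dx ∧ dw gives (w) dx ∧ dy ∧ dw
  d(-w*y + 4*x*z) includes (∂/∂z)(-w*y + 4*x*z) dz = (4*x) dz, which multiplied by dx ∧ dw gives (-4*x) dx ∧ dz ∧ dw
  d(x*(-3*w + x + y)) includes (∂/∂x)(x*(-3*w + x + y)) dx = (-3*w + 2*x + y) dx, which multiplied by dy ∧ dw gives (-3*w + 2*x + y) dx ∧ dy ∧ dw
  d(w^2 - 2*w*z + 2*y^2) includes (∂/∂y)(w^2 - 2*w*z + 2*y^2) dy = (4*y) dy, which multiplied by dz ∧ dw gives (4*y) dy ∧ dz ∧ dw
Collecting like 3-forms: d(omega) = (-x) dx ∧ dy ∧ dz + (-4*x - 3*z) dx ∧ dz ∧ dw + (-2*w + 2*x + y) dx ∧ dy ∧ dw + (4*y) dy ∧ dz ∧ dw.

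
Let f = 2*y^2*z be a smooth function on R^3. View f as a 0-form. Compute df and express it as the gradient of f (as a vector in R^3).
df = (0) dx + (4*y*z) dy + (2*y^2) dz; grad f = (0, 4*y*z, 2*y^2)

For a 0-form f, d f = (∂f/∂x) dx + (∂f/∂y) dy + (∂f/∂z) dz. The components of the vector representation are exactly the entries of grad f in Cartesian coordinates:
  ∂f/∂x = 0
  ∂f/∂y = 4*y*z
  ∂f/∂z = 2*y^2.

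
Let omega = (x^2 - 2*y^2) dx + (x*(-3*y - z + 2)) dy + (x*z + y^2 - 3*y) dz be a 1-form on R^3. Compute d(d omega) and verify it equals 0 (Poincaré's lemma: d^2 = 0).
d(d omega) = 0

Step 1: d omega = sum_{i<j} (∂f_j/∂x_i - ∂f_i/∂x_j) dx_i ∧ dx_j:
  coeff of dx ∧ dy: y - z + 2
  coeff of dx ∧ dz: z
  coeff of dy ∧ dz: x + 2*y - 3
Step 2: Apply d again to each 2-form coefficient. The only possible 3-form in R^3 is dx ∧ dy ∧ dz, with coefficient
  ∂(coeff of dy∧dz)/∂x - ∂(coeff of dx∧dz)/∂y + ∂(coeff of dx∧dy)/∂z
  = ∂/∂x (x + 2*y - 3) - ∂/∂y (z) + ∂/∂z (y - z + 2).
Each of these terms simplifies to sums of mixed partials that cancel in pairs. The result is 0 (by equality of mixed partials for smooth functions — Schwarz / Clairaut).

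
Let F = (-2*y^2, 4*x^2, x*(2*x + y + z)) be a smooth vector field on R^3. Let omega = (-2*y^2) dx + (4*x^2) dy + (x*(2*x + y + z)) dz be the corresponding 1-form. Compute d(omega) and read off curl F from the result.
d(omega) = (x) dy ∧ dz + (-4*x - y - z) dz ∧ dx + (8*x + 4*y) dx ∧ dy; curl F = (x, -4*x - y - z, 8*x + 4*y)

d omega = sum_{i<j} (∂f_j/∂x_i - ∂f_i/∂x_j) dx_i ∧ dx_j. Under the identification (dy ∧ dz, dz ∧ dx, dx ∧ dy) ↔ (e_x, e_y, e_z), the coefficients are exactly the components of curl F. Compute:
  ∂R/∂y - ∂Q/∂z = (x) - (0) = x
  ∂P/∂z - ∂R/∂x = (0) - (4*x + y + z) = -4*x - y - z
  ∂Q/∂x - ∂P/∂y = (8*x) - (-4*y) = 8*x + 4*y.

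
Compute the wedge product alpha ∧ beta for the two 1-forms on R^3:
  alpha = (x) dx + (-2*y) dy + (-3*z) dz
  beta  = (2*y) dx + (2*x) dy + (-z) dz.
alpha ∧ beta = (2*x^2 + 4*y^2) dx ∧ dy + (z*(-x + 6*y)) dx ∧ dz + (2*z*(3*x + y)) dy ∧ dz

Distribute the wedge, using dx_i ∧ dx_j = -dx_j ∧ dx_i and dx_i ∧ dx_i = 0. For each pair (i, j) with i < j, the coefficient of dx_i ∧ dx_j in alpha ∧ beta is (alpha_i * beta_j - alpha_j * beta_i). Collecting: alpha ∧ beta = (2*x^2 + 4*y^2) dx ∧ dy + (z*(-x + 6*y)) dx ∧ dz + (2*z*(3*x + y)) dy ∧ dz.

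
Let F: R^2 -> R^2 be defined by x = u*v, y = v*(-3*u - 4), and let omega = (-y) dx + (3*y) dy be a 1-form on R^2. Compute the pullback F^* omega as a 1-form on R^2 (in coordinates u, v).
F^* omega = (v^2*(30*u + 40)) du + (2*v*(15*u^2 + 38*u + 24)) dv

Using F^*(f dg) = (f ∘ F) d(g ∘ F), substitute each coordinate x_i by F_i(u, v) in f_i, and replace dx_i by d F_i = (∂F_i/∂u) du + (∂F_i/∂v) dv.
  For the x component: f_1(F) = v*(3*u + 4); d F_1 = (v) du + (u) dv
  For the y component: f_2(F) = 3*v*(-3*u - 4); d F_2 = (-3*v) du + (-3*u - 4) dv
Combining and collecting du, dv coefficients:
  coeff of du: v^2*(30*u + 40)
  coeff of dv: 2*v*(15*u^2 + 38*u + 24)
F^* omega = (v^2*(30*u + 40)) du + (2*v*(15*u^2 + 38*u + 24)) dv.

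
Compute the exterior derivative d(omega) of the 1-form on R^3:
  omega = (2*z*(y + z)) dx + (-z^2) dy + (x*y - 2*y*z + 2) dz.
d(omega) = (-2*z) dx ∧ dy + (-y - 4*z) dx ∧ dz + (x) dy ∧ dz

For a 1-form omega = sum_i f_i dx_i, the exterior derivative is
  d(omega) = sum_{i < j} (∂f_j/∂x_i - ∂f_i/∂x_j) dx_i ∧ dx_j.
  coefficient of dx ∧ dy: ∂f_2/∂x - ∂f_1/∂y = ∂(-z^2)/∂x - ∂(2*z*(y + z))/∂y = -2*z
  coefficient of dx ∧ dz: ∂f_3/∂x - ∂f_1/∂z = ∂(x*y - 2*y*z + 2)/∂x - ∂(2*z*(y + z))/∂z = -y - 4*z
  coefficient of dy ∧ dz: ∂f_3/∂y - ∂f_2/∂z = ∂(x*y - 2*y*z + 2)/∂y - ∂(-z^2)/∂z = x
Assembling: d(omega) = (-2*z) dx ∧ dy + (-y - 4*z) dx ∧ dz + (x) dy ∧ dz.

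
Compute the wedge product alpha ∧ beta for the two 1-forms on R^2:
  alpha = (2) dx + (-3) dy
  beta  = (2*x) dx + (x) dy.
alpha ∧ beta = (8*x) dx ∧ dy

Distribute the wedge, using dx_i ∧ dx_j = -dx_j ∧ dx_i and dx_i ∧ dx_i = 0. For each pair (i, j) with i < j, the coefficient of dx_i ∧ dx_j in alpha ∧ beta is (alpha_i * beta_j - alpha_j * beta_i). Collecting: alpha ∧ beta = (8*x) dx ∧ dy.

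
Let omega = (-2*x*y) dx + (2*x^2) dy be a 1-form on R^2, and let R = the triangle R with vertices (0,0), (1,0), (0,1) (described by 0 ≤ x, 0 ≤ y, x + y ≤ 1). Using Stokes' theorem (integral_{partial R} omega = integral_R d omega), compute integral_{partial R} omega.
integral_(partial R) omega = 1

Stokes: integral_partial_R omega = integral_R d omega with d omega = (∂Q/∂x - ∂P/∂y) dx ∧ dy.
  ∂Q/∂x = 4*x
  ∂P/∂y = -2*x
  integrand = ∂Q/∂x - ∂P/∂y = 6*x.
Integrating over R: integral_0^1 integral_0^{1-x} (6*x) dy dx = 1.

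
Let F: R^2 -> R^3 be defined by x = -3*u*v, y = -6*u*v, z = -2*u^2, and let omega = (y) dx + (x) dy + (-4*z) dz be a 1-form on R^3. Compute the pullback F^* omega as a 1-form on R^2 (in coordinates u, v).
F^* omega = (-32*u^3 + 36*u*v^2) du + (36*u^2*v) dv

Using F^*(f dg) = (f ∘ F) d(g ∘ F), substitute each coordinate x_i by F_i(u, v) in f_i, and replace dx_i by d F_i = (∂F_i/∂u) du + (∂F_i/∂v) dv.
  For the x component: f_1(F) = -6*u*v; d F_1 = (-3*v) du + (-3*u) dv
  For the y component: f_2(F) = -3*u*v; d F_2 = (-6*v) du + (-6*u) dv
  For the z component: f_3(F) = 8*u^2; d F_3 = (-4*u) du + (0) dv
Combining and collecting du, dv coefficients:
  coeff of du: -32*u^3 + 36*u*v^2
  coeff of dv: 36*u^2*v
F^* omega = (-32*u^3 + 36*u*v^2) du + (36*u^2*v) dv.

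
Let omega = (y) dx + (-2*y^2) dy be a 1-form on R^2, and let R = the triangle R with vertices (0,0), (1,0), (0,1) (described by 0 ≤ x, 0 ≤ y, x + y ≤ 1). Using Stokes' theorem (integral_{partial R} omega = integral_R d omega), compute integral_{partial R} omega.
integral_(partial R) omega = -1/2

Stokes: integral_partial_R omega = integral_R d omega with d omega = (∂Q/∂x - ∂P/∂y) dx ∧ dy.
  ∂Q/∂x = 0
  ∂P/∂y = 1
  integrand = ∂Q/∂x - ∂P/∂y = -1.
Integrating over R: integral_0^1 integral_0^{1-x} (-1) dy dx = -1/2.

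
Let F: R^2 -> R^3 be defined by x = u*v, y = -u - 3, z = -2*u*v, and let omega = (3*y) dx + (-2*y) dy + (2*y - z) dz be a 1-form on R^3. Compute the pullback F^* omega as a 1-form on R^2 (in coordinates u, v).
F^* omega = (-4*u*v^2 + u*v - 2*u + 3*v - 6) du + (u*(-4*u*v + u + 3)) dv

Using F^*(f dg) = (f ∘ F) d(g ∘ F), substitute each coordinate x_i by F_i(u, v) in f_i, and replace dx_i by d F_i = (∂F_i/∂u) du + (∂F_i/∂v) dv.
  For the x component: f_1(F) = -3*u - 9; d F_1 = (v) du + (u) dv
  For the y component: f_2(F) = 2*u + 6; d F_2 = (-1) du + (0) dv
  For the z component: f_3(F) = 2*u*v - 2*u - 6; d F_3 = (-2*v) du + (-2*u) dv
Combining and collecting du, dv coefficients:
  coeff of du: -4*u*v^2 + u*v - 2*u + 3*v - 6
  coeff of dv: u*(-4*u*v + u + 3)
F^* omega = (-4*u*v^2 + u*v - 2*u + 3*v - 6) du + (u*(-4*u*v + u + 3)) dv.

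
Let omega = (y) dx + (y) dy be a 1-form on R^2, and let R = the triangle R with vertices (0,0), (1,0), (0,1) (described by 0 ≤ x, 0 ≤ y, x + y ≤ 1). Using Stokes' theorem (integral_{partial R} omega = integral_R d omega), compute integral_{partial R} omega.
integral_(partial R) omega = -1/2

Stokes: integral_partial_R omega = integral_R d omega with d omega = (∂Q/∂x - ∂P/∂y) dx ∧ dy.
  ∂Q/∂x = 0
  ∂P/∂y = 1
  integrand = ∂Q/∂x - ∂P/∂y = -1.
Integrating over R: integral_0^1 integral_0^{1-x} (-1) dy dx = -1/2.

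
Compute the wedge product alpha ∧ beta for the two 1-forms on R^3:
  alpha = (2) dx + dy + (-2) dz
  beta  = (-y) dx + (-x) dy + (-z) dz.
alpha ∧ beta = (-2*x + y) dx ∧ dy + (-2*y - 2*z) dx ∧ dz + (-2*x - z) dy ∧ dz

Distribute the wedge, using dx_i ∧ dx_j = -dx_j ∧ dx_i and dx_i ∧ dx_i = 0. For each pair (i, j) with i < j, the coefficient of dx_i ∧ dx_j in alpha ∧ beta is (alpha_i * beta_j - alpha_j * beta_i). Collecting: alpha ∧ beta = (-2*x + y) dx ∧ dy + (-2*y - 2*z) dx ∧ dz + (-2*x - z) dy ∧ dz.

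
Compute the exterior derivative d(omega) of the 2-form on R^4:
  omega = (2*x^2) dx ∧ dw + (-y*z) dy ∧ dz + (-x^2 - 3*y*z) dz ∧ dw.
d(omega) = (-2*x) dx ∧ dz ∧ dw + (-3*z) dy ∧ dz ∧ dw

For a 2-form omega = sum_{i<j} g_{ij} dx_i ∧ dx_j, the exterior derivative is
  d(omega) = sum_{i<j} d(g_{ij}) ∧ dx_i ∧ dx_j = sum_{i<j, k} (∂g_{ij}/∂x_k) dx_k ∧ dx_i ∧ dx_j.
Expand each term, using dx_k ∧ dx_i ∧ dx_j = sgn(permutation) dx_{(a)} ∧ dx_{(b)} ∧ dx_{(c)} with (a < b < c) sorted:
  d(-x^2 - 3*y*z) includes (∂/∂x)(-x^2 - 3*y*z) dx = (-2*x) dx, which multiplied by dz ∧ dw gives (-2*x) dx ∧ dz ∧ dw
  d(-x^2 - 3*y*z) includes (∂/∂y)(-x^2 - 3*y*z) dy = (-3*z) dy, which multiplied by dz ∧ dw gives (-3*z) dy ∧ dz ∧ dw
Collecting like 3-forms: d(omega) = (-2*x) dx ∧ dz ∧ dw + (-3*z) dy ∧ dz ∧ dw.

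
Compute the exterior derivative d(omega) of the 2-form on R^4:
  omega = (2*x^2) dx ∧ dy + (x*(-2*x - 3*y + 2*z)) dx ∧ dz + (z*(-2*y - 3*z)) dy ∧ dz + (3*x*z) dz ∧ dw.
d(omega) = (3*x) dx ∧ dy ∧ dz + (3*z) dx ∧ dz ∧ dw

For a 2-form omega = sum_{i<j} g_{ij} dx_i ∧ dx_j, the exterior derivative is
  d(omega) = sum_{i<j} d(g_{ij}) ∧ dx_i ∧ dx_j = sum_{i<j, k} (∂g_{ij}/∂x_k) dx_k ∧ dx_i ∧ dx_j.
Expand each term, using dx_k ∧ dx_i ∧ dx_j = sgn(permutation) dx_{(a)} ∧ dx_{(b)} ∧ dx_{(c)} with (a < b < c) sorted:
  d(x*(-2*x - 3*y + 2*z)) includes (∂/∂y)(x*(-2*x - 3*y + 2*z)) dy = (-3*x) dy, which multiplied by dx ∧ dz gives (3*x) dx ∧ dy ∧ dz
  d(3*x*z) includes (∂/∂x)(3*x*z) dx = (3*z) dx, which multiplied by dz ∧ dw gives (3*z) dx ∧ dz ∧ dw
Collecting like 3-forms: d(omega) = (3*x) dx ∧ dy ∧ dz + (3*z) dx ∧ dz ∧ dw.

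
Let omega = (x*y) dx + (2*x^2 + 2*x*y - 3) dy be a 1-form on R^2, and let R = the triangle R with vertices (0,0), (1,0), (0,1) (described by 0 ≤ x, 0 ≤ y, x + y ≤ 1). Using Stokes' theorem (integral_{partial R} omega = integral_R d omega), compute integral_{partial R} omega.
integral_(partial R) omega = 5/6

Stokes: integral_partial_R omega = integral_R d omega with d omega = (∂Q/∂x - ∂P/∂y) dx ∧ dy.
  ∂Q/∂x = 4*x + 2*y
  ∂P/∂y = x
  integrand = ∂Q/∂x - ∂P/∂y = 3*x + 2*y.
Integrating over R: integral_0^1 integral_0^{1-x} (3*x + 2*y) dy dx = 5/6.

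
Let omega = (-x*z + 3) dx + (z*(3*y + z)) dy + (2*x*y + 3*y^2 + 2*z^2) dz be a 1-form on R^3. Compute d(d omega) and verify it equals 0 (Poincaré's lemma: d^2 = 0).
d(d omega) = 0

Step 1: d omega = sum_{i<j} (∂f_j/∂x_i - ∂f_i/∂x_j) dx_i ∧ dx_j:
  coeff of dx ∧ dy: 0
  coeff of dx ∧ dz: x + 2*y
  coeff of dy ∧ dz: 2*x + 3*y - 2*z
Step 2: Apply d again to each 2-form coefficient. The only possible 3-form in R^3 is dx ∧ dy ∧ dz, with coefficient
  ∂(coeff of dy∧dz)/∂x - ∂(coeff of dx∧dz)/∂y + ∂(coeff of dx∧dy)/∂z
  = ∂/∂x (2*x + 3*y - 2*z) - ∂/∂y (x + 2*y) + ∂/∂z (0).
Each of these terms simplifies to sums of mixed partials that cancel in pairs. The result is 0 (by equality of mixed partials for smooth functions — Schwarz / Clairaut).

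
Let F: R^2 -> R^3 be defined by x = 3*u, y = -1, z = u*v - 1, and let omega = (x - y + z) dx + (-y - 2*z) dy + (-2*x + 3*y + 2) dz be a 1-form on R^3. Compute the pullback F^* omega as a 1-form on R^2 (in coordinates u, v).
F^* omega = (-3*u*v + 9*u - v) du + (u*(-6*u - 1)) dv

Using F^*(f dg) = (f ∘ F) d(g ∘ F), substitute each coordinate x_i by F_i(u, v) in f_i, and replace dx_i by d F_i = (∂F_i/∂u) du + (∂F_i/∂v) dv.
  For the x component: f_1(F) = u*(v + 3); d F_1 = (3) du + (0) dv
  For the y component: f_2(F) = -2*u*v + 3; d F_2 = (0) du + (0) dv
  For the z component: f_3(F) = -6*u - 1; d F_3 = (v) du + (u) dv
Combining and collecting du, dv coefficients:
  coeff of du: -3*u*v + 9*u - v
  coeff of dv: u*(-6*u - 1)
F^* omega = (-3*u*v + 9*u - v) du + (u*(-6*u - 1)) dv.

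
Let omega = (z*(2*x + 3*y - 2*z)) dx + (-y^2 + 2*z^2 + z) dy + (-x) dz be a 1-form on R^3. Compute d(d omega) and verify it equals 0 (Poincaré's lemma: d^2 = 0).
d(d omega) = 0

Step 1: d omega = sum_{i<j} (∂f_j/∂x_i - ∂f_i/∂x_j) dx_i ∧ dx_j:
  coeff of dx ∧ dy: -3*z
  coeff of dx ∧ dz: -2*x - 3*y + 4*z - 1
  coeff of dy ∧ dz: -4*z - 1
Step 2: Apply d again to each 2-form coefficient. The only possible 3-form in R^3 is dx ∧ dy ∧ dz, with coefficient
  ∂(coeff of dy∧dz)/∂x - ∂(coeff of dx∧dz)/∂y + ∂(coeff of dx∧dy)/∂z
  = ∂/∂x (-4*z - 1) - ∂/∂y (-2*x - 3*y + 4*z - 1) + ∂/∂z (-3*z).
Each of these terms simplifies to sums of mixed partials that cancel in pairs. The result is 0 (by equality of mixed partials for smooth functions — Schwarz / Clairaut).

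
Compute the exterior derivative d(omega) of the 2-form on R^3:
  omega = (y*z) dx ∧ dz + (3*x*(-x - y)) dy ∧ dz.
d(omega) = (-6*x - 3*y - z) dx ∧ dy ∧ dz

For a 2-form omega = sum_{i<j} g_{ij} dx_i ∧ dx_j, the exterior derivative is
  d(omega) = sum_{i<j} d(g_{ij}) ∧ dx_i ∧ dx_j = sum_{i<j, k} (∂g_{ij}/∂x_k) dx_k ∧ dx_i ∧ dx_j.
Expand each term, using dx_k ∧ dx_i ∧ dx_j = sgn(permutation) dx_{(a)} ∧ dx_{(b)} ∧ dx_{(c)} with (a < b < c) sorted:
  d(y*z) includes (∂/∂y)(y*z) dy = (z) dy, which multiplied by dx ∧ dz gives (-z) dx ∧ dy ∧ dz
  d(3*x*(-x - y)) includes (∂/∂x)(3*x*(-x - y)) dx = (-6*x - 3*y) dx, which multiplied by dy ∧ dz gives (-6*x - 3*y) dx ∧ dy ∧ dz
Collecting like 3-forms: d(omega) = (-6*x - 3*y - z) dx ∧ dy ∧ dz.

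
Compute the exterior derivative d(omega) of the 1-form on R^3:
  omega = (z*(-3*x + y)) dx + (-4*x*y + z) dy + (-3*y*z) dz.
d(omega) = (-4*y - z) dx ∧ dy + (3*x - y) dx ∧ dz + (-3*z - 1) dy ∧ dz

For a 1-form omega = sum_i f_i dx_i, the exterior derivative is
  d(omega) = sum_{i < j} (∂f_j/∂x_i - ∂f_i/∂x_j) dx_i ∧ dx_j.
  coefficient of dx ∧ dy: ∂f_2/∂x - ∂f_1/∂y = ∂(-4*x*y + z)/∂x - ∂(z*(-3*x + y))/∂y = -4*y - z
  coefficient of dx ∧ dz: ∂f_3/∂x - ∂f_1/∂z = ∂(-3*y*z)/∂x - ∂(z*(-3*x + y))/∂z = 3*x - y
  coefficient of dy ∧ dz: ∂f_3/∂y - ∂f_2/∂z = ∂(-3*y*z)/∂y - ∂(-4*x*y + z)/∂z = -3*z - 1
Assembling: d(omega) = (-4*y - z) dx ∧ dy + (3*x - y) dx ∧ dz + (-3*z - 1) dy ∧ dz.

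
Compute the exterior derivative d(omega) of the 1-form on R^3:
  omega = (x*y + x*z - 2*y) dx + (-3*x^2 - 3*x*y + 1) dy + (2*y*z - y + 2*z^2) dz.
d(omega) = (-7*x - 3*y + 2) dx ∧ dy + (-x) dx ∧ dz + (2*z - 1) dy ∧ dz

For a 1-form omega = sum_i f_i dx_i, the exterior derivative is
  d(omega) = sum_{i < j} (∂f_j/∂x_i - ∂f_i/∂x_j) dx_i ∧ dx_j.
  coefficient of dx ∧ dy: ∂f_2/∂x - ∂f_1/∂y = ∂(-3*x^2 - 3*x*y + 1)/∂x - ∂(x*y + x*z - 2*y)/∂y = -7*x - 3*y + 2
  coefficient of dx ∧ dz: ∂f_3/∂x - ∂f_1/∂z = ∂(2*y*z - y + 2*z^2)/∂x - ∂(x*y + x*z - 2*y)/∂z = -x
  coefficient of dy ∧ dz: ∂f_3/∂y - ∂f_2/∂z = ∂(2*y*z - y + 2*z^2)/∂y - ∂(-3*x^2 - 3*x*y + 1)/∂z = 2*z - 1
Assembling: d(omega) = (-7*x - 3*y + 2) dx ∧ dy + (-x) dx ∧ dz + (2*z - 1) dy ∧ dz.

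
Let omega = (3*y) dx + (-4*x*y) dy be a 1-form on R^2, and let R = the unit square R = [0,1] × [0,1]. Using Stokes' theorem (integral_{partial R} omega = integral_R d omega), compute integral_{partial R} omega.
integral_(partial R) omega = -5

Stokes: integral_partial_R omega = integral_R d omega with d omega = (∂Q/∂x - ∂P/∂y) dx ∧ dy.
  ∂Q/∂x = -4*y
  ∂P/∂y = 3
  integrand = ∂Q/∂x - ∂P/∂y = -4*y - 3.
Integrating over R: integral_0^1 integral_0^1 (-4*y - 3) dx dy = -5.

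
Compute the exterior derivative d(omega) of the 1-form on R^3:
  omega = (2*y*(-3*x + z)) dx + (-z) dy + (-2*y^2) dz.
d(omega) = (6*x - 2*z) dx ∧ dy + (-2*y) dx ∧ dz + (1 - 4*y) dy ∧ dz

For a 1-form omega = sum_i f_i dx_i, the exterior derivative is
  d(omega) = sum_{i < j} (∂f_j/∂x_i - ∂f_i/∂x_j) dx_i ∧ dx_j.
  coefficient of dx ∧ dy: ∂f_2/∂x - ∂f_1/∂y = ∂(-z)/∂x - ∂(2*y*(-3*x + z))/∂y = 6*x - 2*z
  coefficient of dx ∧ dz: ∂f_3/∂x - ∂f_1/∂z = ∂(-2*y^2)/∂x - ∂(2*y*(-3*x + z))/∂z = -2*y
  coefficient of dy ∧ dz: ∂f_3/∂y - ∂f_2/∂z = ∂(-2*y^2)/∂y - ∂(-z)/∂z = 1 - 4*y
Assembling: d(omega) = (6*x - 2*z) dx ∧ dy + (-2*y) dx ∧ dz + (1 - 4*y) dy ∧ dz.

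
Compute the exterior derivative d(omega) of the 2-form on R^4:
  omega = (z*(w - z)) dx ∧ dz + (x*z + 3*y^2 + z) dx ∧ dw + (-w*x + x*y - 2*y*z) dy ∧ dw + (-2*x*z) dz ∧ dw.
d(omega) = (-x - z - 1) dx ∧ dz ∧ dw + (-w - 5*y) dx ∧ dy ∧ dw + (2*y) dy ∧ dz ∧ dw

For a 2-form omega = sum_{i<j} g_{ij} dx_i ∧ dx_j, the exterior derivative is
  d(omega) = sum_{i<j} d(g_{ij}) ∧ dx_i ∧ dx_j = sum_{i<j, k} (∂g_{ij}/∂x_k) dx_k ∧ dx_i ∧ dx_j.
Expand each term, using dx_k ∧ dx_i ∧ dx_j = sgn(permutation) dx_{(a)} ∧ dx_{(b)} ∧ dx_{(c)} with (a < b < c) sorted:
  d(z*(w - z)) includes (∂/∂w)(z*(w - z)) dw = (z) dw, which multiplied by dx ∧ dz gives (z) dx ∧ dz ∧ dw
  d(x*z + 3*y^2 + z) includes (∂/∂y)(x*z + 3*y^2 + z) dy = (6*y) dy, which multiplied by dx ∧ dw gives (-6*y) dx ∧ dy ∧ dw
  d(x*z + 3*y^2 + z) includes (∂/∂z)(x*z + 3*y^2 + z) dz = (x + 1) dz, which multiplied by dx ∧ dw gives (-x - 1) dx ∧ dz ∧ dw
  d(-w*x + x*y - 2*y*z) includes (∂/∂x)(-w*x + x*y - 2*y*z) dx = (-w + y) dx, which multiplied by dy ∧ dw gives (-w + y) dx ∧ dy ∧ dw
  d(-w*x + x*y - 2*y*z) includes (∂/∂z)(-w*x + x*y - 2*y*z) dz = (-2*y) dz, which multiplied by dy ∧ dw gives (2*y) dy ∧ dz ∧ dw
  d(-2*x*z) includes (∂/∂x)(-2*x*z) dx = (-2*z) dx, which multiplied by dz ∧ dw gives (-2*z) dx ∧ dz ∧ dw
Collecting like 3-forms: d(omega) = (-x - z - 1) dx ∧ dz ∧ dw + (-w - 5*y) dx ∧ dy ∧ dw + (2*y) dy ∧ dz ∧ dw.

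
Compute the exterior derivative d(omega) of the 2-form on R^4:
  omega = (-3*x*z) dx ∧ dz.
d(omega) = 0

For a 2-form omega = sum_{i<j} g_{ij} dx_i ∧ dx_j, the exterior derivative is
  d(omega) = sum_{i<j} d(g_{ij}) ∧ dx_i ∧ dx_j = sum_{i<j, k} (∂g_{ij}/∂x_k) dx_k ∧ dx_i ∧ dx_j.
Expand each term, using dx_k ∧ dx_i ∧ dx_j = sgn(permutation) dx_{(a)} ∧ dx_{(b)} ∧ dx_{(c)} with (a < b < c) sorted:

Collecting like 3-forms: d(omega) = 0.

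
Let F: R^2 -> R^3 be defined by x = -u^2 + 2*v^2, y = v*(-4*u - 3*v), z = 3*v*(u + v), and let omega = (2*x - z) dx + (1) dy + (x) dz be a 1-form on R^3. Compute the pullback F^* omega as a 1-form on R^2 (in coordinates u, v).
F^* omega = (4*u^3 + 3*u^2*v - 2*u*v^2 + 6*v^3 - 4*v) du + (-3*u^3 - 14*u^2*v - 6*u*v^2 - 4*u + 16*v^3 - 6*v) dv

Using F^*(f dg) = (f ∘ F) d(g ∘ F), substitute each coordinate x_i by F_i(u, v) in f_i, and replace dx_i by d F_i = (∂F_i/∂u) du + (∂F_i/∂v) dv.
  For the x component: f_1(F) = -2*u^2 - 3*u*v + v^2; d F_1 = (-2*u) du + (4*v) dv
  For the y component: f_2(F) = 1; d F_2 = (-4*v) du + (-4*u - 6*v) dv
  For the z component: f_3(F) = -u^2 + 2*v^2; d F_3 = (3*v) du + (3*u + 6*v) dv
Combining and collecting du, dv coefficients:
  coeff of du: 4*u^3 + 3*u^2*v - 2*u*v^2 + 6*v^3 - 4*v
  coeff of dv: -3*u^3 - 14*u^2*v - 6*u*v^2 - 4*u + 16*v^3 - 6*v
F^* omega = (4*u^3 + 3*u^2*v - 2*u*v^2 + 6*v^3 - 4*v) du + (-3*u^3 - 14*u^2*v - 6*u*v^2 - 4*u + 16*v^3 - 6*v) dv.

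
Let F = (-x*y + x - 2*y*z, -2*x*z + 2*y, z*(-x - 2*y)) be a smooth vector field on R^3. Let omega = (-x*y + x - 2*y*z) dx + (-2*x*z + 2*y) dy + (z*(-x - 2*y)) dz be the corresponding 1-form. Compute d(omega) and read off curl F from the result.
d(omega) = (2*x - 2*z) dy ∧ dz + (-2*y + z) dz ∧ dx + (x) dx ∧ dy; curl F = (2*x - 2*z, -2*y + z, x)

d omega = sum_{i<j} (∂f_j/∂x_i - ∂f_i/∂x_j) dx_i ∧ dx_j. Under the identification (dy ∧ dz, dz ∧ dx, dx ∧ dy) ↔ (e_x, e_y, e_z), the coefficients are exactly the components of curl F. Compute:
  ∂R/∂y - ∂Q/∂z = (-2*z) - (-2*x) = 2*x - 2*z
  ∂P/∂z - ∂R/∂x = (-2*y) - (-z) = -2*y + z
  ∂Q/∂x - ∂P/∂y = (-2*z) - (-x - 2*z) = x.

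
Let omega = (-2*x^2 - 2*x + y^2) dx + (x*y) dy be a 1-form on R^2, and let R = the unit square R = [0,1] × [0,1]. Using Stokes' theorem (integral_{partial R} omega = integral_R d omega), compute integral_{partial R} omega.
integral_(partial R) omega = -1/2

Stokes: integral_partial_R omega = integral_R d omega with d omega = (∂Q/∂x - ∂P/∂y) dx ∧ dy.
  ∂Q/∂x = y
  ∂P/∂y = 2*y
  integrand = ∂Q/∂x - ∂P/∂y = -y.
Integrating over R: integral_0^1 integral_0^1 (-y) dx dy = -1/2.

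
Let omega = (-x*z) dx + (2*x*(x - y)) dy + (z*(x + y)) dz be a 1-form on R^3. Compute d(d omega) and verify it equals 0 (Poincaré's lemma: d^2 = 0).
d(d omega) = 0

Step 1: d omega = sum_{i<j} (∂f_j/∂x_i - ∂f_i/∂x_j) dx_i ∧ dx_j:
  coeff of dx ∧ dy: 4*x - 2*y
  coeff of dx ∧ dz: x + z
  coeff of dy ∧ dz: z
Step 2: Apply d again to each 2-form coefficient. The only possible 3-form in R^3 is dx ∧ dy ∧ dz, with coefficient
  ∂(coeff of dy∧dz)/∂x - ∂(coeff of dx∧dz)/∂y + ∂(coeff of dx∧dy)/∂z
  = ∂/∂x (z) - ∂/∂y (x + z) + ∂/∂z (4*x - 2*y).
Each of these terms simplifies to sums of mixed partials that cancel in pairs. The result is 0 (by equality of mixed partials for smooth functions — Schwarz / Clairaut).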